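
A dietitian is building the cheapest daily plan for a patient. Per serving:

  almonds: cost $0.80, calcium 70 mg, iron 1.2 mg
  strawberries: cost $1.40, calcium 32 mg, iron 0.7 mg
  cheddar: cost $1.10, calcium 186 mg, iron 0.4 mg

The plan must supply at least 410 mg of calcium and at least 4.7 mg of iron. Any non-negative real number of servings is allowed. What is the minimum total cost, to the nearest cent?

Compare the cost at each extreme point of the feasible region.
almonds only: max(410/70, 4.7/1.2) = 5.857 servings → $4.69.
strawberries only: max(410/32, 4.7/0.7) = 12.81 servings → $17.94.
cheddar only: max(410/186, 4.7/0.4) = 11.75 servings → $12.93.
almonds + strawberries: the both-tight solution has a negative serving — not a feasible corner.
almonds + cheddar with both tight: 3.638 servings and 0.835 servings → $3.83.
strawberries + cheddar with both tight: 6.049 servings and 1.164 servings → $9.75.
So the least-cost plan costs $3.83.

$3.83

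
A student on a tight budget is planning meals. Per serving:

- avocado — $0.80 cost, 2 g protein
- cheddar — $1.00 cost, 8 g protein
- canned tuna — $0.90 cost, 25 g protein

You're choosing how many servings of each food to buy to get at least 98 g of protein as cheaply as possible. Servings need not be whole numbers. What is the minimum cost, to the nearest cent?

$3.53

Cost per g of protein: canned tuna $0.0360, cheddar $0.1250, avocado $0.4000.
With no serving limits, use only canned tuna: 98 g / 25 g = 3.92 servings × $0.90 = $3.53.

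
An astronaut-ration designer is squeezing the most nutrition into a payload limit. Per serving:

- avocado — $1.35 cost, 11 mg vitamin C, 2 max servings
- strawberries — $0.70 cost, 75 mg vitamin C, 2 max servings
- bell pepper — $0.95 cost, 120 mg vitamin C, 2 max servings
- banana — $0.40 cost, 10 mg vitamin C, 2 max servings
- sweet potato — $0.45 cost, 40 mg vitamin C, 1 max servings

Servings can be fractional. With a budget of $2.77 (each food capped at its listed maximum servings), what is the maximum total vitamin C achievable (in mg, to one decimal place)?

333.2 mg

Vitamin C per dollar: bell pepper 126.3, strawberries 107.1, sweet potato 88.89, banana 25, avocado 8.148.
Take 2 servings of bell pepper: spends $1.90, +240.0 mg vitamin C (running total 240.0 mg).
Take 1.243 servings of strawberries: spends $0.87, +93.2 mg vitamin C (running total 333.2 mg).
Filling greedily by vitamin C-per-dollar is optimal for one linear limit, giving 333.2 mg.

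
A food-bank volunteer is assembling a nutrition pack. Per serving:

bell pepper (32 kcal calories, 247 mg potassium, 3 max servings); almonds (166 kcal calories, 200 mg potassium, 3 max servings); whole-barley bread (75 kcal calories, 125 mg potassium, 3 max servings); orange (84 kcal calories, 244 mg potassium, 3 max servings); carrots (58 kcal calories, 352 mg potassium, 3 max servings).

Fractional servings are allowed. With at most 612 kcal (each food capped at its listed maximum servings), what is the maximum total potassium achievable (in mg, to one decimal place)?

2679.0 mg

Potassium per kcal: bell pepper 7.719, carrots 6.069, orange 2.905, whole-barley bread 1.667, almonds 1.205.
Take 3 servings of bell pepper: uses 96 kcal, +741.0 mg potassium (running total 741.0 mg).
Take 3 servings of carrots: uses 174 kcal, +1056.0 mg potassium (running total 1797.0 mg).
Take 3 servings of orange: uses 252 kcal, +732.0 mg potassium (running total 2529.0 mg).
Take 1.2 servings of whole-barley bread: uses 90 kcal, +150.0 mg potassium (running total 2679.0 mg).
Greedy by best ratio exhausts the calories allowance optimally: 2679.0 mg.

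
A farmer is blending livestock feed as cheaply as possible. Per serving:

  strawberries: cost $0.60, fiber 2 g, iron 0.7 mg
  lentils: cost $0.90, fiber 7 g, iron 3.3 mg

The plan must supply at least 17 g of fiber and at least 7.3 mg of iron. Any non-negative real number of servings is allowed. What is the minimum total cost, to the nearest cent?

A basic optimal solution has at most two foods positive. Try each food alone and each pair with both targets met exactly.
strawberries only: max(17/2, 7.3/0.7) = 10.43 servings → $6.26.
lentils only: max(17/7, 7.3/3.3) = 2.429 servings → $2.19.
strawberries + lentils with both tight: 2.941 servings and 1.588 servings → $3.19.
So the least-cost plan costs $2.19.

$2.19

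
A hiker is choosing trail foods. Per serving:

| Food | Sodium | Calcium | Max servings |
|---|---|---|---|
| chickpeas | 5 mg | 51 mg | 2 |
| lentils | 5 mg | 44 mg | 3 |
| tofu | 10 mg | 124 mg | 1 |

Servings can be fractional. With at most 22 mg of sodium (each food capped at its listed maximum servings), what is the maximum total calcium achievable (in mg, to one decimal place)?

Calcium per mg sodium: tofu 12.4, chickpeas 10.2, lentils 8.8.
Take 1 serving of tofu: uses 10 mg sodium, +124.0 mg calcium (running total 124.0 mg).
Take 2 servings of chickpeas: uses 10 mg sodium, +102.0 mg calcium (running total 226.0 mg).
Take 0.4 servings of lentils: uses 2 mg sodium, +17.6 mg calcium (running total 243.6 mg).
Greedy by best ratio exhausts the sodium allowance optimally: 243.6 mg.

243.6 mg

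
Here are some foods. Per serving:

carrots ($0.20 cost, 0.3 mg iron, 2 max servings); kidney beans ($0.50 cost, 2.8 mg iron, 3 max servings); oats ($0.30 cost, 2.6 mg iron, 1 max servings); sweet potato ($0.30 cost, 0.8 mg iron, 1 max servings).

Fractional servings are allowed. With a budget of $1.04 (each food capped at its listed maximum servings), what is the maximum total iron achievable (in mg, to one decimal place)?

6.7 mg

Iron per dollar: oats 8.667, kidney beans 5.6, sweet potato 2.667, carrots 1.5.
Take 1 serving of oats: spends $0.30, +2.6 mg iron (running total 2.6 mg).
Take 1.48 servings of kidney beans: spends $0.74, +4.1 mg iron (running total 6.7 mg).
Greedy by best ratio exhausts the cost allowance optimally: 6.7 mg.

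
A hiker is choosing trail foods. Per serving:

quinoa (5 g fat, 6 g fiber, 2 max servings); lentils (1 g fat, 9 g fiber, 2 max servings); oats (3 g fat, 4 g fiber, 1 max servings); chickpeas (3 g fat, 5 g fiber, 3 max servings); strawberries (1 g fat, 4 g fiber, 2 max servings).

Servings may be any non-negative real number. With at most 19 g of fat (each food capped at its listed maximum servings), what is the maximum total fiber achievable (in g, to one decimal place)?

Fiber per g fat: lentils 9, strawberries 4, chickpeas 1.667, oats 1.333, quinoa 1.2.
Take 2 servings of lentils: uses 2 g fat, +18.0 g fiber (running total 18.0 g).
Take 2 servings of strawberries: uses 2 g fat, +8.0 g fiber (running total 26.0 g).
Take 3 servings of chickpeas: uses 9 g fat, +15.0 g fiber (running total 41.0 g).
Take 1 serving of oats: uses 3 g fat, +4.0 g fiber (running total 45.0 g).
Take 0.6 servings of quinoa: uses 3 g fat, +3.6 g fiber (running total 48.6 g).
Greedy by best ratio exhausts the fat allowance optimally: 48.6 g.

48.6 g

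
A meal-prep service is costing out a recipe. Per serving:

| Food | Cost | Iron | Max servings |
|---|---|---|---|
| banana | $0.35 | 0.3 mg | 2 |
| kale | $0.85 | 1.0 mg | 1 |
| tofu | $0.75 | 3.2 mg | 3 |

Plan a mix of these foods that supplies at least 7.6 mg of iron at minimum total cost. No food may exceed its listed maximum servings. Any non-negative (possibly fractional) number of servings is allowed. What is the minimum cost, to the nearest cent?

Cost per mg of iron: tofu $0.2344, kale $0.8500, banana $1.1667.
Take 2.375 servings of tofu: +7.6 mg iron for $1.78 (total $1.78, still need 0.0 mg).
Greedy by cheapest-per-mg is optimal for a single linear constraint, so the minimum cost is $1.78.

$1.78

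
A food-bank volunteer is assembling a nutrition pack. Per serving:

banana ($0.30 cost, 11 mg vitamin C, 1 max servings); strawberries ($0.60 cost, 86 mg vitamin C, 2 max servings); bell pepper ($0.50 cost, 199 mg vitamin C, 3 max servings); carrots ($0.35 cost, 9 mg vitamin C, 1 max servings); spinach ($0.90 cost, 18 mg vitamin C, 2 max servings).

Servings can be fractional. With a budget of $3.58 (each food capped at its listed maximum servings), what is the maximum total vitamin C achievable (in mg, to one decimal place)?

Vitamin C per dollar: bell pepper 398, strawberries 143.3, banana 36.67, carrots 25.71, spinach 20.
Take 3 servings of bell pepper: spends $1.50, +597.0 mg vitamin C (running total 597.0 mg).
Take 2 servings of strawberries: spends $1.20, +172.0 mg vitamin C (running total 769.0 mg).
Take 1 serving of banana: spends $0.30, +11.0 mg vitamin C (running total 780.0 mg).
Take 1 serving of carrots: spends $0.35, +9.0 mg vitamin C (running total 789.0 mg).
Take 0.2556 servings of spinach: spends $0.23, +4.6 mg vitamin C (running total 793.6 mg).
Filling greedily by vitamin C-per-dollar is optimal for one linear limit, giving 793.6 mg.

793.6 mg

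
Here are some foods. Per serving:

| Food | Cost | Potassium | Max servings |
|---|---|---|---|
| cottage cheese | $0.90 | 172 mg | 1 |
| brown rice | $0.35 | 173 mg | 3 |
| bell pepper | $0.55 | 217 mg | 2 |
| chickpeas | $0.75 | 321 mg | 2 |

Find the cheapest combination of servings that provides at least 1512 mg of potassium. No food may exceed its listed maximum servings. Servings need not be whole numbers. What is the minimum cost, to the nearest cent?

Cost per mg of potassium: brown rice $0.0020, chickpeas $0.0023, bell pepper $0.0025, cottage cheese $0.0052.
Take 3 servings of brown rice: +519.0 mg potassium for $1.05 (total $1.05, still need 993.0 mg).
Take 2 servings of chickpeas: +642.0 mg potassium for $1.50 (total $2.55, still need 351.0 mg).
Take 1.618 servings of bell pepper: +351.0 mg potassium for $0.89 (total $3.44, still need 0.0 mg).
Filling from the cheapest source first is optimal under one linear minimum: $3.44.

$3.44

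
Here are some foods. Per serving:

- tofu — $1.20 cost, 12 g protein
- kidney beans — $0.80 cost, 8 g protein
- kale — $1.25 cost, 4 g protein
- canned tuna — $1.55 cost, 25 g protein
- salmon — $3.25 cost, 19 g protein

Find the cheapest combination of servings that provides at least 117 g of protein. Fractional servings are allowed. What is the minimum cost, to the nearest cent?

Cost per g of protein: canned tuna $0.0620, tofu $0.1000, kidney beans $0.1000, salmon $0.1711, kale $0.3125.
With no serving limits, use only canned tuna: 117 g / 25 g = 4.68 servings × $1.55 = $7.25.

$7.25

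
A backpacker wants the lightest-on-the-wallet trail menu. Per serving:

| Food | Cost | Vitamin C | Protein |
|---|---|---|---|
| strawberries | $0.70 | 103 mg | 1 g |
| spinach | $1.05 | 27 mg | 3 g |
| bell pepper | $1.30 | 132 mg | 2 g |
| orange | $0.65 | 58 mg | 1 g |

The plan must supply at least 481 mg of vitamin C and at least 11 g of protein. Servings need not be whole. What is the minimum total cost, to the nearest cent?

$5.27

Compare the cost at each extreme point of the feasible region.
strawberries only: max(481/103, 11/1) = 11 servings → $7.70.
spinach only: max(481/27, 11/3) = 17.81 servings → $18.71.
bell pepper only: max(481/132, 11/2) = 5.5 servings → $7.15.
orange only: max(481/58, 11/1) = 11 servings → $7.15.
strawberries + spinach with both tight: 4.064 servings and 2.312 servings → $5.27.
strawberries + bell pepper with both targets exact would need a negative amount; discard.
strawberries + orange: the both-tight solution has a negative serving — not a feasible corner.
spinach + bell pepper with both tight: 1.433 servings and 3.351 servings → $5.86.
spinach + orange with both tight: 1.068 servings and 7.796 servings → $6.19.
bell pepper + orange: the both-tight solution has a negative serving — not a feasible corner.
Cheapest feasible corner: $5.27.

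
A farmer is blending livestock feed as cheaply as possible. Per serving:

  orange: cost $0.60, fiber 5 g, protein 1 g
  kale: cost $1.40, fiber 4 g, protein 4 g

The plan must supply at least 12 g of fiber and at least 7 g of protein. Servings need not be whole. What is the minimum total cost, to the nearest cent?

The cheapest plan sits at a corner of the feasible region — with two constraints it uses at most two foods.
orange only: max(12/5, 7/1) = 7 servings → $4.20.
kale only: max(12/4, 7/4) = 3 servings → $4.20.
orange + kale with both tight: 1.25 servings and 1.438 servings → $2.76.
Cheapest feasible corner: $2.76.

$2.76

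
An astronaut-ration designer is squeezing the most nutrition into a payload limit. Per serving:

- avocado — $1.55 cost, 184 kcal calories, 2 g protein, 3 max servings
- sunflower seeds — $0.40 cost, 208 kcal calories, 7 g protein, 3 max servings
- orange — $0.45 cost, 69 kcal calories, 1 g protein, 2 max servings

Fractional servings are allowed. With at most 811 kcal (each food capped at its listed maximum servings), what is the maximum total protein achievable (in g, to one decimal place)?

23.5 g

Protein per kcal: sunflower seeds 0.03365, orange 0.01449, avocado 0.01087.
Take 3 servings of sunflower seeds: uses 624 kcal, +21.0 g protein (running total 21.0 g).
Take 2 servings of orange: uses 138 kcal, +2.0 g protein (running total 23.0 g).
Take 0.2663 servings of avocado: uses 49 kcal, +0.5 g protein (running total 23.5 g).
Greedy by best ratio exhausts the calories allowance optimally: 23.5 g.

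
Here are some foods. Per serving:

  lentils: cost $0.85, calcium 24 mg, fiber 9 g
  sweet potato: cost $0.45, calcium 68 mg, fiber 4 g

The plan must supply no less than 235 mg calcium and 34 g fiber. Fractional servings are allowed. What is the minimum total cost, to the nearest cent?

$3.39

At the optimum either one food covers both requirements or two foods hit both targets exactly; no other combination can be cheaper.
lentils only: max(235/24, 34/9) = 9.792 servings → $8.32.
sweet potato only: max(235/68, 34/4) = 8.5 servings → $3.83.
lentils + sweet potato with both tight: 2.659 servings and 2.517 servings → $3.39.
Cheapest feasible corner: $3.39.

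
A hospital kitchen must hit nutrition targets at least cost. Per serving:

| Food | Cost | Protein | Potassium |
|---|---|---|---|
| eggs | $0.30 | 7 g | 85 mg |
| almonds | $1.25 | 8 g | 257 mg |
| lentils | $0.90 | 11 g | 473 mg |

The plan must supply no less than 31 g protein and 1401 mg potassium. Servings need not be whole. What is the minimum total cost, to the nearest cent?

$2.67

At the optimum either one food covers both requirements or two foods hit both targets exactly; no other combination can be cheaper.
eggs only: max(31/7, 1401/85) = 16.48 servings → $4.94.
almonds only: max(31/8, 1401/257) = 5.451 servings → $6.81.
lentils only: max(31/11, 1401/473) = 2.962 servings → $2.67.
eggs + almonds: intersection lies outside the first quadrant.
eggs + lentils: intersection lies outside the first quadrant.
almonds + lentils with both targets exact would need a negative amount; discard.
So the least-cost plan costs $2.67.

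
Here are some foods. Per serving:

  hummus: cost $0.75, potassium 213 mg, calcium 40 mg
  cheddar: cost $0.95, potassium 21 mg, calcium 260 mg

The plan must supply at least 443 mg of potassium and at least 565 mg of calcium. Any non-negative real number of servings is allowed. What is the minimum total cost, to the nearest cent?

Minimising a linear cost over {potassium ≥ 443, calcium ≥ 565, servings ≥ 0} — the optimum is at a vertex, using one or two foods.
hummus only: max(443/213, 565/40) = 14.12 servings → $10.59.
cheddar only: max(443/21, 565/260) = 21.1 servings → $20.04.
hummus + cheddar with both tight: 1.894 servings and 1.882 servings → $3.21.
Cheapest feasible corner: $3.21.

$3.21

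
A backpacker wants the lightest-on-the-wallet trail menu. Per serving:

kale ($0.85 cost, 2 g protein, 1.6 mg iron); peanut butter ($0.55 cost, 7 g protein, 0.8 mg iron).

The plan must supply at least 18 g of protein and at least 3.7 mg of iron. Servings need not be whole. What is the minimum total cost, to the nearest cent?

At the optimum either one food covers both requirements or two foods hit both targets exactly; no other combination can be cheaper.
kale only: max(18/2, 3.7/1.6) = 9 servings → $7.65.
peanut butter only: max(18/7, 3.7/0.8) = 4.625 servings → $2.54.
kale + peanut butter with both tight: 1.198 servings and 2.229 servings → $2.24.
Cheapest feasible corner: $2.24.

$2.24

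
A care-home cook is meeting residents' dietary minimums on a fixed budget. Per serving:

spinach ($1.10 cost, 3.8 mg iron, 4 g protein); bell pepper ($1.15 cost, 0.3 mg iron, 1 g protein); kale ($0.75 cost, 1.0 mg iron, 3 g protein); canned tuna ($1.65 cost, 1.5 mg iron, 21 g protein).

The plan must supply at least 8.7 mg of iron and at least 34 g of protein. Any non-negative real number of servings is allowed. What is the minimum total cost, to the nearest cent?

A basic optimal solution has at most two foods positive. Try each food alone and each pair with both targets met exactly.
spinach only: max(8.7/3.8, 34/4) = 8.5 servings → $9.35.
bell pepper only: max(8.7/0.3, 34/1) = 34 servings → $39.10.
kale only: max(8.7/1.0, 34/3) = 11.33 servings → $8.50.
canned tuna only: max(8.7/1.5, 34/21) = 5.8 servings → $9.57.
spinach + bell pepper: the both-tight solution has a negative serving — not a feasible corner.
spinach + kale with both targets exact would need a negative amount; discard.
spinach + canned tuna with both tight: 1.785 servings and 1.279 servings → $4.07.
bell pepper + kale: the both-tight solution has a negative serving — not a feasible corner.
bell pepper + canned tuna with both tight: 27.44 servings and 0.3125 servings → $32.07.
kale + canned tuna with both tight: 7.982 servings and 0.4788 servings → $6.78.
So the least-cost plan costs $4.07.

$4.07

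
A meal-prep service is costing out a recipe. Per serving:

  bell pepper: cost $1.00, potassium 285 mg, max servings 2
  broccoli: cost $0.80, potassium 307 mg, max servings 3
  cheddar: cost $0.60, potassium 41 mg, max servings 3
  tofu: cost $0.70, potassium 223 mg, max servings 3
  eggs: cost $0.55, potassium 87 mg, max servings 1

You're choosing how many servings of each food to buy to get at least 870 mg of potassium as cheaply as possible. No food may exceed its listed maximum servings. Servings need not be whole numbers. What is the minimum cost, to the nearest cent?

$2.27

Cost per mg of potassium: broccoli $0.0026, tofu $0.0031, bell pepper $0.0035, eggs $0.0063, cheddar $0.0146.
Take 2.834 servings of broccoli: +870.0 mg potassium for $2.27 (total $2.27, still need 0.0 mg).
Filling from the cheapest source first is optimal under one linear minimum: $2.27.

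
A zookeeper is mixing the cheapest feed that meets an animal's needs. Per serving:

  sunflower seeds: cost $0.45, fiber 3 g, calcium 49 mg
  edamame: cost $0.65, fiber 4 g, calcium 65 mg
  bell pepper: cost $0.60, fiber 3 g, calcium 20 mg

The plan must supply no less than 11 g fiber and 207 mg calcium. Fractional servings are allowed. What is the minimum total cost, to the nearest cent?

$1.90

Minimising a linear cost over {fiber ≥ 11, calcium ≥ 207, servings ≥ 0} — the optimum is at a vertex, using one or two foods.
sunflower seeds only: max(11/3, 207/49) = 4.224 servings → $1.90.
edamame only: max(11/4, 207/65) = 3.185 servings → $2.07.
bell pepper only: max(11/3, 207/20) = 10.35 servings → $6.21.
sunflower seeds + edamame: intersection lies outside the first quadrant.
sunflower seeds + bell pepper: the both-tight solution has a negative serving — not a feasible corner.
edamame + bell pepper: the both-tight solution has a negative serving — not a feasible corner.
The minimum over all feasible corners is $1.90.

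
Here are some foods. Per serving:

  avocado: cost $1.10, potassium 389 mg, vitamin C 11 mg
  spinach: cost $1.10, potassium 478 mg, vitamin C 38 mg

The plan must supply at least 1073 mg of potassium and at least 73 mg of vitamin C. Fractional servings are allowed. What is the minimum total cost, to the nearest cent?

$2.47

Check every corner: each single food scaled to meet both minima, and each pair solved so both constraints bind.
avocado only: max(1073/389, 73/11) = 6.636 servings → $7.30.
spinach only: max(1073/478, 73/38) = 2.245 servings → $2.47.
avocado + spinach with both tight: 0.6174 servings and 1.742 servings → $2.60.
So the least-cost plan costs $2.47.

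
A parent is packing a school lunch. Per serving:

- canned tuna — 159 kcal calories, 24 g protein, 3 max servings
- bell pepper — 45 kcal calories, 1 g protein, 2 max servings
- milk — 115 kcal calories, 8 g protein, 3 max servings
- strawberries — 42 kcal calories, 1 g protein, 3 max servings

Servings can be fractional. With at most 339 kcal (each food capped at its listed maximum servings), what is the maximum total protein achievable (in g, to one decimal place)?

Protein per kcal: canned tuna 0.1509, milk 0.06957, strawberries 0.02381, bell pepper 0.02222.
Take 2.132 servings of canned tuna: uses 339 kcal, +51.2 g protein (running total 51.2 g).
Greedy by best ratio exhausts the calories allowance optimally: 51.2 g.

51.2 g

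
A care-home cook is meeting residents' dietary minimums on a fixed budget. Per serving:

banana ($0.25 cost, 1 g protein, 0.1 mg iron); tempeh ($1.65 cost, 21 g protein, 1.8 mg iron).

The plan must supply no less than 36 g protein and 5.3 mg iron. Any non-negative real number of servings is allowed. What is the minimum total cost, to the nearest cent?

banana only: max(36/1, 5.3/0.1) = 53 servings → $13.25.
tempeh only: max(36/21, 5.3/1.8) = 2.944 servings → $4.86.
banana + tempeh: the both-tight solution has a negative serving — not a feasible corner.
Cheapest feasible corner: $4.86.

$4.86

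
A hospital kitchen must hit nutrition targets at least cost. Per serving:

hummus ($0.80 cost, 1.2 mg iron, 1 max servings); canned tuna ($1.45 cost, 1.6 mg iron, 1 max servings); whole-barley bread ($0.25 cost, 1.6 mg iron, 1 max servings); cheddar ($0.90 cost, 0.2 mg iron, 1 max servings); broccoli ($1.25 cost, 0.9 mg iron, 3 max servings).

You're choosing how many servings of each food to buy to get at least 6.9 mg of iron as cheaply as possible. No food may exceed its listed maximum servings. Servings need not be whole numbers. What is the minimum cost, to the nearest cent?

$5.97

Cost per mg of iron: whole-barley bread $0.1562, hummus $0.6667, canned tuna $0.9062, broccoli $1.3889, cheddar $4.5000.
Take 1 serving of whole-barley bread: +1.6 mg iron for $0.25 (total $0.25, still need 5.3 mg).
Take 1 serving of hummus: +1.2 mg iron for $0.80 (total $1.05, still need 4.1 mg).
Take 1 serving of canned tuna: +1.6 mg iron for $1.45 (total $2.50, still need 2.5 mg).
Take 2.778 servings of broccoli: +2.5 mg iron for $3.47 (total $5.97, still need 0.0 mg).
Greedy by cheapest-per-mg is optimal for a single linear constraint, so the minimum cost is $5.97.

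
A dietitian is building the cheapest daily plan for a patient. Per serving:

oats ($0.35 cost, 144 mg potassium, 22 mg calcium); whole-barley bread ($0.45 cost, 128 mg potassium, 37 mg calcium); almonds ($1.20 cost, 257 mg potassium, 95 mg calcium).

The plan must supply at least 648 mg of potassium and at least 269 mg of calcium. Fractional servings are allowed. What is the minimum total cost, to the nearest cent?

An LP optimum is at a vertex; with two nutrient constraints at most two foods are used. Check each candidate.
oats only: max(648/144, 269/22) = 12.23 servings → $4.28.
whole-barley bread only: max(648/128, 269/37) = 7.27 servings → $3.27.
almonds only: max(648/257, 269/95) = 2.832 servings → $3.40.
oats + whole-barley bread: intersection lies outside the first quadrant.
oats + almonds: intersection lies outside the first quadrant.
whole-barley bread + almonds with both targets exact would need a negative amount; discard.
The minimum over all feasible corners is $3.27.

$3.27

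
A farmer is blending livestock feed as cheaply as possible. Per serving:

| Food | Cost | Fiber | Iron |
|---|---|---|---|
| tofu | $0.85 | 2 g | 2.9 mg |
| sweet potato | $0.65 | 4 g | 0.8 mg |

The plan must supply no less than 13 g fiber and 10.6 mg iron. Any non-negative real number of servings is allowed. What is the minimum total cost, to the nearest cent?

$3.79

With two linear requirements the optimum uses one or two foods; enumerate the corners.
tofu only: max(13/2, 10.6/2.9) = 6.5 servings → $5.53.
sweet potato only: max(13/4, 10.6/0.8) = 13.25 servings → $8.61.
tofu + sweet potato with both tight: 3.2 servings and 1.65 servings → $3.79.
The minimum over all feasible corners is $3.79.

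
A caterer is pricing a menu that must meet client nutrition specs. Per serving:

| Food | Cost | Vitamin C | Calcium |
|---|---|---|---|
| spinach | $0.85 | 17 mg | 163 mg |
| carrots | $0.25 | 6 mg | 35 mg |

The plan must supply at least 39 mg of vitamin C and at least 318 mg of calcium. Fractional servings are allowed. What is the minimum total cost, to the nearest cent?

$1.83

This is a tiny linear program; its minimum lies at a vertex of the feasible set. List the vertices and price them.
spinach only: max(39/17, 318/163) = 2.294 servings → $1.95.
carrots only: max(39/6, 318/35) = 9.086 servings → $2.27.
spinach + carrots with both tight: 1.418 servings and 2.483 servings → $1.83.
Cheapest feasible corner: $1.83.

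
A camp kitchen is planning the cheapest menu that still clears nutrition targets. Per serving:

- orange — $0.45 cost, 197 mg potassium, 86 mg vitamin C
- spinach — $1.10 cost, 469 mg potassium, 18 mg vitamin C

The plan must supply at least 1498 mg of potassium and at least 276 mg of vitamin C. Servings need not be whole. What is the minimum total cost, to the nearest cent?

$3.42

Check every corner: each single food scaled to meet both minima, and each pair solved so both constraints bind.
orange only: max(1498/197, 276/86) = 7.604 servings → $3.42.
spinach only: max(1498/469, 276/18) = 15.33 servings → $16.87.
orange + spinach with both tight: 2.786 servings and 2.024 servings → $3.48.
Cheapest feasible corner: $3.42.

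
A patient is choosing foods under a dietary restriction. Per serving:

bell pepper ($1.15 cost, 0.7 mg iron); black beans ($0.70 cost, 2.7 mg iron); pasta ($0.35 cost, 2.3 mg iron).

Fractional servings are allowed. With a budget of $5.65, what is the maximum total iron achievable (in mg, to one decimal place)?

37.1 mg

Iron per dollar: pasta 6.571, black beans 3.857, bell pepper 0.6087.
With no serving limits, spend the whole cost allowance on pasta: $5.65 / $0.35 × 2.3 mg = 37.1 mg.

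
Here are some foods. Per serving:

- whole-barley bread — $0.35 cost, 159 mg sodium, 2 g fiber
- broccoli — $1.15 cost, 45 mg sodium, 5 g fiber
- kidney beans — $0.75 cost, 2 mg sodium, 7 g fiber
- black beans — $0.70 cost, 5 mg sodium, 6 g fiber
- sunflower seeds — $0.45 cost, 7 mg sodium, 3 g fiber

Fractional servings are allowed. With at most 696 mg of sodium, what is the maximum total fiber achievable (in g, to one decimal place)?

2436.0 g

Fiber per mg sodium: kidney beans 3.5, black beans 1.2, sunflower seeds 0.4286, broccoli 0.1111, whole-barley bread 0.01258.
With no serving limits, spend the whole sodium allowance on kidney beans: 696 mg / 2 mg × 7 g = 2436.0 g.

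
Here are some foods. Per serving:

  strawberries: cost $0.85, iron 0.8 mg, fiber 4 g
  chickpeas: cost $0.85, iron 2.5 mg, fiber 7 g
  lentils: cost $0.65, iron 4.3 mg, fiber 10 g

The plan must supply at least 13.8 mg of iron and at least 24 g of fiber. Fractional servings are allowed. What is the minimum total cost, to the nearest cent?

strawberries only: max(13.8/0.8, 24/4) = 17.25 servings → $14.66.
chickpeas only: max(13.8/2.5, 24/7) = 5.52 servings → $4.69.
lentils only: max(13.8/4.3, 24/10) = 3.209 servings → $2.09.
strawberries + chickpeas with both targets exact would need a negative amount; discard.
strawberries + lentils: intersection lies outside the first quadrant.
chickpeas + lentils: intersection lies outside the first quadrant.
The minimum over all feasible corners is $2.09.

$2.09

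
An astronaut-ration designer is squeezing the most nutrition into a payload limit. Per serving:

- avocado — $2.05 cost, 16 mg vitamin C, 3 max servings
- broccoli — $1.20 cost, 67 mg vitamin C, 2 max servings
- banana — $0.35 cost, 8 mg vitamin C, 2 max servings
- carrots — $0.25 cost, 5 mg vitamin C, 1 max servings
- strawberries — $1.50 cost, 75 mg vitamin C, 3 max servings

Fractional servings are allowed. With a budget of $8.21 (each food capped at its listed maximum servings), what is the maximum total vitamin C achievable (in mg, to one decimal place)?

Vitamin C per dollar: broccoli 55.83, strawberries 50, banana 22.86, carrots 20, avocado 7.805.
Take 2 servings of broccoli: spends $2.40, +134.0 mg vitamin C (running total 134.0 mg).
Take 3 servings of strawberries: spends $4.50, +225.0 mg vitamin C (running total 359.0 mg).
Take 2 servings of banana: spends $0.70, +16.0 mg vitamin C (running total 375.0 mg).
Take 1 serving of carrots: spends $0.25, +5.0 mg vitamin C (running total 380.0 mg).
Take 0.1756 servings of avocado: spends $0.36, +2.8 mg vitamin C (running total 382.8 mg).
Greedy by best ratio exhausts the cost allowance optimally: 382.8 mg.

382.8 mg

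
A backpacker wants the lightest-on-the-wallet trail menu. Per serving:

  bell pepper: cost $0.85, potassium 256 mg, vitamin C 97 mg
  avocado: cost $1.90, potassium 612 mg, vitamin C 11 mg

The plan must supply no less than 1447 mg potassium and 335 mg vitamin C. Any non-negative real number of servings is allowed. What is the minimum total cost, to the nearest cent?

Two binding constraints pin down two serving amounts, so the optimal mix uses at most two foods. The candidates are each food alone (scaled to the tighter of potassium/vitamin C) and each pair with both constraints tight.
bell pepper only: max(1447/256, 335/97) = 5.652 servings → $4.80.
avocado only: max(1447/612, 335/11) = 30.45 servings → $57.86.
bell pepper + avocado with both tight: 3.344 servings and 0.9655 servings → $4.68.
So the least-cost plan costs $4.68.

$4.68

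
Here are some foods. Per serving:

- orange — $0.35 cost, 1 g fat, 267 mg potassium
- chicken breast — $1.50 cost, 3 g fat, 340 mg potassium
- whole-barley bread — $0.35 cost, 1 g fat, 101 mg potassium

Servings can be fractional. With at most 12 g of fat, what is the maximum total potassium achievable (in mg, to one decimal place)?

Potassium per g fat: orange 267, chicken breast 113.3, whole-barley bread 101.
With no serving limits, spend the whole fat allowance on orange: 12 g / 1 g × 267 mg = 3204.0 mg.

3204.0 mg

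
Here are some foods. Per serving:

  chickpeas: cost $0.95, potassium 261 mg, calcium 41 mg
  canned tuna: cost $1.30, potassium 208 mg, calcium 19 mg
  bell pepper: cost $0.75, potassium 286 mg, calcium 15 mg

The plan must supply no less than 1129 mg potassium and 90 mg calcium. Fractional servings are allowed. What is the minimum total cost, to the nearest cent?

$3.26

A basic optimal solution has at most two foods positive. Try each food alone and each pair with both targets met exactly.
chickpeas only: max(1129/261, 90/41) = 4.326 servings → $4.11.
canned tuna only: max(1129/208, 90/19) = 5.428 servings → $7.06.
bell pepper only: max(1129/286, 90/15) = 6 servings → $4.50.
chickpeas + canned tuna: the both-tight solution has a negative serving — not a feasible corner.
chickpeas + bell pepper with both tight: 1.127 servings and 2.919 servings → $3.26.
canned tuna + bell pepper with both tight: 3.805 servings and 1.18 servings → $5.83.
Cheapest feasible corner: $3.26.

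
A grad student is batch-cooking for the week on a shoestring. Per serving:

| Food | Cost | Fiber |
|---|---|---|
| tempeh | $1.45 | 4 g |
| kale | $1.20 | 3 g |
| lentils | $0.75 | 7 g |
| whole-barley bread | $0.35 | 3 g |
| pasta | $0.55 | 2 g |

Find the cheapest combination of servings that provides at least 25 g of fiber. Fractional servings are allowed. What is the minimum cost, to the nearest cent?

$2.68

Cost per g of fiber: lentils $0.1071, whole-barley bread $0.1167, pasta $0.2750, tempeh $0.3625, kale $0.4000.
With no serving limits, use only lentils: 25 g / 7 g = 3.571 servings × $0.75 = $2.68.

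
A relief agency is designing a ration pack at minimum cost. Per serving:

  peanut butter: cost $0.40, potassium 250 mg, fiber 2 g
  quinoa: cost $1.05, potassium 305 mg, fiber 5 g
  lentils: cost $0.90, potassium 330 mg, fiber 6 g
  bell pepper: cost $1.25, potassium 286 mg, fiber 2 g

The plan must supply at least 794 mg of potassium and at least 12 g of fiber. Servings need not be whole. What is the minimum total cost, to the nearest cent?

peanut butter only: max(794/250, 12/2) = 6 servings → $2.40.
quinoa only: max(794/305, 12/5) = 2.603 servings → $2.73.
lentils only: max(794/330, 12/6) = 2.406 servings → $2.17.
bell pepper only: max(794/286, 12/2) = 6 servings → $7.50.
peanut butter + quinoa with both tight: 0.4844 servings and 2.206 servings → $2.51.
peanut butter + lentils with both tight: 0.9571 servings and 1.681 servings → $1.90.
peanut butter + bell pepper: intersection lies outside the first quadrant.
quinoa + lentils: the both-tight solution has a negative serving — not a feasible corner.
quinoa + bell pepper with both tight: 2.249 servings and 0.378 servings → $2.83.
lentils + bell pepper with both tight: 1.746 servings and 0.7614 servings → $2.52.
So the least-cost plan costs $1.90.

$1.90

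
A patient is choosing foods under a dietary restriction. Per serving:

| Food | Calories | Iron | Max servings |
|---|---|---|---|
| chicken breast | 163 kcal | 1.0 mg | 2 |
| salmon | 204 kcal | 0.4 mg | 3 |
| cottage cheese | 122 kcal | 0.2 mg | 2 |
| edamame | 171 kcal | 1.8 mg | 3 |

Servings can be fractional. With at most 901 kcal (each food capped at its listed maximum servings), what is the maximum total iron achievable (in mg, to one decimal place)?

Iron per kcal: edamame 0.01053, chicken breast 0.006135, salmon 0.001961, cottage cheese 0.001639.
Take 3 servings of edamame: uses 513 kcal, +5.4 mg iron (running total 5.4 mg).
Take 2 servings of chicken breast: uses 326 kcal, +2.0 mg iron (running total 7.4 mg).
Take 0.3039 servings of salmon: uses 62 kcal, +0.1 mg iron (running total 7.5 mg).
Filling greedily by iron-per-kcal is optimal for one linear limit, giving 7.5 mg.

7.5 mg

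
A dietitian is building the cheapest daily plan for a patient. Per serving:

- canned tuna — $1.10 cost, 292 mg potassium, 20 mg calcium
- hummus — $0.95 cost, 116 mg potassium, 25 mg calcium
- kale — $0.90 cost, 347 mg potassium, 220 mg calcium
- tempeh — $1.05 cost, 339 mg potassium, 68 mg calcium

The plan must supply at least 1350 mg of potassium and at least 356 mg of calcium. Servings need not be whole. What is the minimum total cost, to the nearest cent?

$3.50

A basic optimal solution has at most two foods positive. Try each food alone and each pair with both targets met exactly.
canned tuna only: max(1350/292, 356/20) = 17.8 servings → $19.58.
hummus only: max(1350/116, 356/25) = 14.24 servings → $13.53.
kale only: max(1350/347, 356/220) = 3.89 servings → $3.50.
tempeh only: max(1350/339, 356/68) = 5.235 servings → $5.50.
canned tuna + hummus with both targets exact would need a negative amount; discard.
canned tuna + kale with both tight: 3.027 servings and 1.343 servings → $4.54.
canned tuna + tempeh with both targets exact would need a negative amount; discard.
hummus + kale with both tight: 10.3 servings and 0.448 servings → $10.19.
hummus + tempeh: intersection lies outside the first quadrant.
kale + tempeh with both tight: 0.5665 servings and 3.402 servings → $4.08.
Cheapest feasible corner: $3.50.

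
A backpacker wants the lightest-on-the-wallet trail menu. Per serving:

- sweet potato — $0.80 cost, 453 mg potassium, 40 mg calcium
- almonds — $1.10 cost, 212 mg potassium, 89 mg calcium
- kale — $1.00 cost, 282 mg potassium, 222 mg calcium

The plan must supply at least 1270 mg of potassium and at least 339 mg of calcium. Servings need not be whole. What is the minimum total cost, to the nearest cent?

$2.82

Two binding constraints pin down two serving amounts, so the optimal mix uses at most two foods. The candidates are each food alone (scaled to the tighter of potassium/calcium) and each pair with both constraints tight.
sweet potato only: max(1270/453, 339/40) = 8.475 servings → $6.78.
almonds only: max(1270/212, 339/89) = 5.991 servings → $6.59.
kale only: max(1270/282, 339/222) = 4.504 servings → $4.50.
sweet potato + almonds with both tight: 1.293 servings and 3.228 servings → $4.59.
sweet potato + kale with both tight: 2.087 servings and 1.151 servings → $2.82.
almonds + kale: the both-tight solution has a negative serving — not a feasible corner.
Cheapest feasible corner: $2.82.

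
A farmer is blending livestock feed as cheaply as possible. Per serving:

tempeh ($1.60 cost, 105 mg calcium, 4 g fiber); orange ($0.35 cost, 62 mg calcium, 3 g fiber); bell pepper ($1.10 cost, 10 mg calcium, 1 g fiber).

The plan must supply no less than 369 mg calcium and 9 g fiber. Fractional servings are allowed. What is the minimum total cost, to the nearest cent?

At the optimum either one food covers both requirements or two foods hit both targets exactly; no other combination can be cheaper.
tempeh only: max(369/105, 9/4) = 3.514 servings → $5.62.
orange only: max(369/62, 9/3) = 5.952 servings → $2.08.
bell pepper only: max(369/10, 9/1) = 36.9 servings → $40.59.
tempeh + orange with both targets exact would need a negative amount; discard.
tempeh + bell pepper: intersection lies outside the first quadrant.
orange + bell pepper with both targets exact would need a negative amount; discard.
So the least-cost plan costs $2.08.

$2.08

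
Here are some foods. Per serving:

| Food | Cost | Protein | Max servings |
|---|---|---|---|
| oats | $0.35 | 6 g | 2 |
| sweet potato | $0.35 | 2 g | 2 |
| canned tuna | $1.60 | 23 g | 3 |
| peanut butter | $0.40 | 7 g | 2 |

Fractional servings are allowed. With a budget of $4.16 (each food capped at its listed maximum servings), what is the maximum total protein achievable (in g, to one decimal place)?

Protein per dollar: peanut butter 17.5, oats 17.14, canned tuna 14.38, sweet potato 5.714.
Take 2 servings of peanut butter: spends $0.80, +14.0 g protein (running total 14.0 g).
Take 2 servings of oats: spends $0.70, +12.0 g protein (running total 26.0 g).
Take 1.663 servings of canned tuna: spends $2.66, +38.2 g protein (running total 64.2 g).
Greedy by best ratio exhausts the cost allowance optimally: 64.2 g.

64.2 g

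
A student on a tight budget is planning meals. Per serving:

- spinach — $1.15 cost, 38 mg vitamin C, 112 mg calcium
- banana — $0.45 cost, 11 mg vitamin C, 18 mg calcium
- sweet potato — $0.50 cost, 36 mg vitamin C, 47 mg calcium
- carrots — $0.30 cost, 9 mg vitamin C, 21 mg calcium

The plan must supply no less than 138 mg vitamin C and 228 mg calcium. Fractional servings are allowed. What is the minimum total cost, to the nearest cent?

$2.39

At the optimum either one food covers both requirements or two foods hit both targets exactly; no other combination can be cheaper.
spinach only: max(138/38, 228/112) = 3.632 servings → $4.18.
banana only: max(138/11, 228/18) = 12.67 servings → $5.70.
sweet potato only: max(138/36, 228/47) = 4.851 servings → $2.43.
carrots only: max(138/9, 228/21) = 15.33 servings → $4.60.
spinach + banana with both tight: 0.0438 servings and 12.39 servings → $5.63.
spinach + sweet potato with both tight: 0.7667 servings and 3.024 servings → $2.39.
spinach + carrots: the both-tight solution has a negative serving — not a feasible corner.
banana + sweet potato with both targets exact would need a negative amount; discard.
banana + carrots with both tight: 12.26 servings and 0.3478 servings → $5.62.
sweet potato + carrots with both tight: 2.541 servings and 5.171 servings → $2.82.
So the least-cost plan costs $2.39.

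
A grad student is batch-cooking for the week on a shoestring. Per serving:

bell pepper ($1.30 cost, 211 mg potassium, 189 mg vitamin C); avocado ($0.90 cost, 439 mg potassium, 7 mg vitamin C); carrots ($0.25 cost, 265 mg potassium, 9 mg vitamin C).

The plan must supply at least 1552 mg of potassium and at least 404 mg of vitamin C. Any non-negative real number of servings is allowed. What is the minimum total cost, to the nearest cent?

An LP optimum is at a vertex; with two nutrient constraints at most two foods are used. Check each candidate.
bell pepper only: max(1552/211, 404/189) = 7.355 servings → $9.56.
avocado only: max(1552/439, 404/7) = 57.71 servings → $51.94.
carrots only: max(1552/265, 404/9) = 44.89 servings → $11.22.
bell pepper + avocado with both tight: 2.043 servings and 2.553 servings → $4.95.
bell pepper + carrots with both tight: 1.932 servings and 4.318 servings → $3.59.
avocado + carrots with both targets exact would need a negative amount; discard.
So the least-cost plan costs $3.59.

$3.59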